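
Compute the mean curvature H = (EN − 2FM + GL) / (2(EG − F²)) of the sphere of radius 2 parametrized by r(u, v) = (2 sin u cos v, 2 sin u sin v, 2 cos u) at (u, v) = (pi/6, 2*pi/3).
H = -1/2

With E = 4, F = 0, G = 4*sin(u)^2, L = -2*sin(u)/Abs(sin(u)), M = 0, N = -2*sin(u)^3/Abs(sin(u)), assemble
  H = (EN − 2FM + GL) / (2(EG − F²)) = -sin(u)/(2*Abs(sin(u))).
At (u, v) = (pi/6, 2*pi/3): H = -1/2.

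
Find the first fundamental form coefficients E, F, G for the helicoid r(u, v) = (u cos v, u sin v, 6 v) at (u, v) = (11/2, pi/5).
E = 1;  F = 0;  G = 265/4

Partials: r_u = (cos(v), sin(v), 0), r_v = (-u*sin(v), u*cos(v), 6). As functions of (u, v):
  E = r_u · r_u = 1,
  F = r_u · r_v = 0,
  G = r_v · r_v = u^2 + 36.
Evaluating at (u, v) = (11/2, pi/5): E = 1, F = 0, G = 265/4.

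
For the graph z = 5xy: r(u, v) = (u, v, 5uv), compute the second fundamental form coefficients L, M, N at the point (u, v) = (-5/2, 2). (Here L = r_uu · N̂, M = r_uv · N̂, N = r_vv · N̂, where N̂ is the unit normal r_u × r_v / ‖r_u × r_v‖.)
L = 0;  M = 10*sqrt(21)/147;  N = 0

Compute the unit normal N̂(u, v) = (-5*v/sqrt(25*u^2 + 25*v^2 + 1), -5*u/sqrt(25*u^2 + 25*v^2 + 1), 1/sqrt(25*u^2 + 25*v^2 + 1)), and the second partials r_uu, r_uv, r_vv. Take dot products:
  L(u, v) = r_uu · N̂ = 0,
  M(u, v) = r_uv · N̂ = 5/sqrt(25*u^2 + 25*v^2 + 1),
  N(u, v) = r_vv · N̂ = 0.
Evaluating at (u, v) = (-5/2, 2):
  L = 0, M = 10*sqrt(21)/147, N = 0.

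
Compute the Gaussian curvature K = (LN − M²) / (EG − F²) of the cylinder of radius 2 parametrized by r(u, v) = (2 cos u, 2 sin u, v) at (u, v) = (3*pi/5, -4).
K = 0

Coefficients of the first fundamental form: E = 4, F = 0, G = 1.
Coefficients of the second fundamental form: L = -2, M = 0, N = 0.
Assemble K = (LN − M²)/(EG − F²) = 0. At (u, v) = (3*pi/5, -4): K = 0.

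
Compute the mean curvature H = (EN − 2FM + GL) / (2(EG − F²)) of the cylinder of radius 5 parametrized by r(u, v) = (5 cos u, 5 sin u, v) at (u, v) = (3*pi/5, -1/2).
H = -1/10

With E = 25, F = 0, G = 1, L = -5, M = 0, N = 0, assemble
  H = (EN − 2FM + GL) / (2(EG − F²)) = -1/10.
At (u, v) = (3*pi/5, -1/2): H = -1/10.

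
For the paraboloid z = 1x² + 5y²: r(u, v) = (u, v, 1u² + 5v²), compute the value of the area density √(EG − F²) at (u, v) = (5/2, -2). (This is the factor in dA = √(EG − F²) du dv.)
√(EG − F²)|_{(5/2, -2)} = sqrt(426)

E = 4*u^2 + 1, F = 20*u*v, G = 100*v^2 + 1, so EG − F² = 4*u^2 + 100*v^2 + 1. Taking the positive square root: √(EG − F²) = sqrt(4*u^2 + 100*v^2 + 1). At (u, v) = (5/2, -2): sqrt(426).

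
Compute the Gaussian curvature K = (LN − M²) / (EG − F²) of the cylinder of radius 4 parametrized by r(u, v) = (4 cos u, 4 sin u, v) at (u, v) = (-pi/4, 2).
K = 0

Coefficients of the first fundamental form: E = 16, F = 0, G = 1.
Coefficients of the second fundamental form: L = -4, M = 0, N = 0.
Assemble K = (LN − M²)/(EG − F²) = 0. At (u, v) = (-pi/4, 2): K = 0.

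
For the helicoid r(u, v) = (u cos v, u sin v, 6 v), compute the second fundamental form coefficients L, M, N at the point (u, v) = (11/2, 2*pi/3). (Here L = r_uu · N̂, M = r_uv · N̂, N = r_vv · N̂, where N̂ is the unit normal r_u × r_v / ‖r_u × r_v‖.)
L = 0;  M = -12*sqrt(265)/265;  N = 0

Compute the unit normal N̂(u, v) = (6*sin(v)/sqrt(u^2 + 36), -6*cos(v)/sqrt(u^2 + 36), u/sqrt(u^2 + 36)), and the second partials r_uu, r_uv, r_vv. Take dot products:
  L(u, v) = r_uu · N̂ = 0,
  M(u, v) = r_uv · N̂ = -6/sqrt(u^2 + 36),
  N(u, v) = r_vv · N̂ = 0.
Evaluating at (u, v) = (11/2, 2*pi/3):
  L = 0, M = -12*sqrt(265)/265, N = 0.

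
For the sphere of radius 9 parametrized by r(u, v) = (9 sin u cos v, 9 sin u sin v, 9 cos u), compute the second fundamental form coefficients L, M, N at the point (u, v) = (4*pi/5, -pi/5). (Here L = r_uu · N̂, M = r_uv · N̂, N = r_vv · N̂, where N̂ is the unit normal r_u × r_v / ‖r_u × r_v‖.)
L = -9;  M = 0;  N = -45/8 + 9*sqrt(5)/8

Compute the unit normal N̂(u, v) = (sin(u)^2*cos(v)/Abs(sin(u)), sin(u)^2*sin(v)/Abs(sin(u)), sin(2*u)/(2*Abs(sin(u)))), and the second partials r_uu, r_uv, r_vv. Take dot products:
  L(u, v) = r_uu · N̂ = -9*sin(u)/Abs(sin(u)),
  M(u, v) = r_uv · N̂ = 0,
  N(u, v) = r_vv · N̂ = -9*sin(u)^3/Abs(sin(u)).
Evaluating at (u, v) = (4*pi/5, -pi/5):
  L = -9, M = 0, N = -45/8 + 9*sqrt(5)/8.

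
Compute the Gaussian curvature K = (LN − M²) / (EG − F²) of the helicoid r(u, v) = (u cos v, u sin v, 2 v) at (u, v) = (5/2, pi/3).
K = -64/1681

Coefficients of the first fundamental form: E = 1, F = 0, G = u^2 + 4.
Coefficients of the second fundamental form: L = 0, M = -2/sqrt(u^2 + 4), N = 0.
Assemble K = (LN − M²)/(EG − F²) = -4/(u^2 + 4)^2. At (u, v) = (5/2, pi/3): K = -64/1681.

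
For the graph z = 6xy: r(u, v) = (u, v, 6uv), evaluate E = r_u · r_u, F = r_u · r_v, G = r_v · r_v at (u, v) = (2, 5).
E = 901;  F = 360;  G = 145

Partials: r_u = (1, 0, 6*v), r_v = (0, 1, 6*u). As functions of (u, v):
  E = r_u · r_u = 36*v^2 + 1,
  F = r_u · r_v = 36*u*v,
  G = r_v · r_v = 36*u^2 + 1.
Evaluating at (u, v) = (2, 5): E = 901, F = 360, G = 145.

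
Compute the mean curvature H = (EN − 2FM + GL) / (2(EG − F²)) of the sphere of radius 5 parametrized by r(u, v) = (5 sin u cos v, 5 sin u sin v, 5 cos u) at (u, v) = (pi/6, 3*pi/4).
H = -1/5

With E = 25, F = 0, G = 25*sin(u)^2, L = -5*sin(u)/Abs(sin(u)), M = 0, N = -5*sin(u)^3/Abs(sin(u)), assemble
  H = (EN − 2FM + GL) / (2(EG − F²)) = -sin(u)/(5*Abs(sin(u))).
At (u, v) = (pi/6, 3*pi/4): H = -1/5.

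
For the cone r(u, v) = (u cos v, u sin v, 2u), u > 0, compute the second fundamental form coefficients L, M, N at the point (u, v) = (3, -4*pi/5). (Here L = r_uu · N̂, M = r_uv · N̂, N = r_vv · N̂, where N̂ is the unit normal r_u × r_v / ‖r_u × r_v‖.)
L = 0;  M = 0;  N = 6*sqrt(5)/5

Compute the unit normal N̂(u, v) = (-2*sqrt(5)*u*cos(v)/(5*Abs(u)), -2*sqrt(5)*u*sin(v)/(5*Abs(u)), sqrt(5)*u/(5*Abs(u))), and the second partials r_uu, r_uv, r_vv. Take dot products:
  L(u, v) = r_uu · N̂ = 0,
  M(u, v) = r_uv · N̂ = 0,
  N(u, v) = r_vv · N̂ = 2*sqrt(5)*u^2/(5*Abs(u)).
Evaluating at (u, v) = (3, -4*pi/5):
  L = 0, M = 0, N = 6*sqrt(5)/5.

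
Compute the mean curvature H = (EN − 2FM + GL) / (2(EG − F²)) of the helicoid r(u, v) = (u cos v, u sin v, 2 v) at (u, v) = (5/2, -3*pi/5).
H = 0

With E = 1, F = 0, G = u^2 + 4, L = 0, M = -2/sqrt(u^2 + 4), N = 0, assemble
  H = (EN − 2FM + GL) / (2(EG − F²)) = 0.
At (u, v) = (5/2, -3*pi/5): H = 0.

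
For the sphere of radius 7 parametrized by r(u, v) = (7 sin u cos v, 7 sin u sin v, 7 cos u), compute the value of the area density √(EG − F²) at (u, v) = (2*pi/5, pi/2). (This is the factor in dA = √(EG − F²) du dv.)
√(EG − F²)|_{(2*pi/5, pi/2)} = 49*sqrt(2*sqrt(5) + 10)/4

E = 49, F = 0, G = 49*sin(u)^2, so EG − F² = 2401*sin(u)^2. Taking the positive square root: √(EG − F²) = 49*Abs(sin(u)). At (u, v) = (2*pi/5, pi/2): 49*sqrt(2*sqrt(5) + 10)/4.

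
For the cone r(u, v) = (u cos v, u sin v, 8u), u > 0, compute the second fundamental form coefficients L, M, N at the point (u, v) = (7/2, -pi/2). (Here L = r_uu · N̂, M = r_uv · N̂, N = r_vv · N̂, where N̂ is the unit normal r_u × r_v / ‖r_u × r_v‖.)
L = 0;  M = 0;  N = 28*sqrt(65)/65

Compute the unit normal N̂(u, v) = (-8*sqrt(65)*u*cos(v)/(65*Abs(u)), -8*sqrt(65)*u*sin(v)/(65*Abs(u)), sqrt(65)*u/(65*Abs(u))), and the second partials r_uu, r_uv, r_vv. Take dot products:
  L(u, v) = r_uu · N̂ = 0,
  M(u, v) = r_uv · N̂ = 0,
  N(u, v) = r_vv · N̂ = 8*sqrt(65)*u^2/(65*Abs(u)).
Evaluating at (u, v) = (7/2, -pi/2):
  L = 0, M = 0, N = 28*sqrt(65)/65.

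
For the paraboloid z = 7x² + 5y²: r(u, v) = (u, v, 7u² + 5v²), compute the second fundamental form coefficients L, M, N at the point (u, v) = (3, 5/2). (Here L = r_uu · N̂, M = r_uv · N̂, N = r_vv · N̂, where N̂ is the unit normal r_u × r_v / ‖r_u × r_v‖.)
L = 7*sqrt(2390)/1195;  M = 0;  N = sqrt(2390)/239

Compute the unit normal N̂(u, v) = (-14*u/sqrt(196*u^2 + 100*v^2 + 1), -10*v/sqrt(196*u^2 + 100*v^2 + 1), 1/sqrt(196*u^2 + 100*v^2 + 1)), and the second partials r_uu, r_uv, r_vv. Take dot products:
  L(u, v) = r_uu · N̂ = 14/sqrt(196*u^2 + 100*v^2 + 1),
  M(u, v) = r_uv · N̂ = 0,
  N(u, v) = r_vv · N̂ = 10/sqrt(196*u^2 + 100*v^2 + 1).
Evaluating at (u, v) = (3, 5/2):
  L = 7*sqrt(2390)/1195, M = 0, N = sqrt(2390)/239.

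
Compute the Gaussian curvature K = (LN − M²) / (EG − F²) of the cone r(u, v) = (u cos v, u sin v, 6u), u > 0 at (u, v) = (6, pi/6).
K = 0

Coefficients of the first fundamental form: E = 37, F = 0, G = u^2.
Coefficients of the second fundamental form: L = 0, M = 0, N = 6*sqrt(37)*u^2/(37*Abs(u)).
Assemble K = (LN − M²)/(EG − F²) = 0. At (u, v) = (6, pi/6): K = 0.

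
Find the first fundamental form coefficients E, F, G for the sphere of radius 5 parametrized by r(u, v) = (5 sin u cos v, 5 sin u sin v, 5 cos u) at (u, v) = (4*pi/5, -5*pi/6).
E = 25;  F = 0;  G = 125/8 - 25*sqrt(5)/8

Partials: r_u = (5*cos(u)*cos(v), 5*sin(v)*cos(u), -5*sin(u)), r_v = (-5*sin(u)*sin(v), 5*sin(u)*cos(v), 0). As functions of (u, v):
  E = r_u · r_u = 25,
  F = r_u · r_v = 0,
  G = r_v · r_v = 25*sin(u)^2.
Evaluating at (u, v) = (4*pi/5, -5*pi/6): E = 25, F = 0, G = 125/8 - 25*sqrt(5)/8.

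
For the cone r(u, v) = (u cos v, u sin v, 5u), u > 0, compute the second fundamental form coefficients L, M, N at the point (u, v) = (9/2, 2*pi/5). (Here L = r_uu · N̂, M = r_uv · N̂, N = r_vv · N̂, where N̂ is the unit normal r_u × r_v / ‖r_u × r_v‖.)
L = 0;  M = 0;  N = 45*sqrt(26)/52

Compute the unit normal N̂(u, v) = (-5*sqrt(26)*u*cos(v)/(26*Abs(u)), -5*sqrt(26)*u*sin(v)/(26*Abs(u)), sqrt(26)*u/(26*Abs(u))), and the second partials r_uu, r_uv, r_vv. Take dot products:
  L(u, v) = r_uu · N̂ = 0,
  M(u, v) = r_uv · N̂ = 0,
  N(u, v) = r_vv · N̂ = 5*sqrt(26)*u^2/(26*Abs(u)).
Evaluating at (u, v) = (9/2, 2*pi/5):
  L = 0, M = 0, N = 45*sqrt(26)/52.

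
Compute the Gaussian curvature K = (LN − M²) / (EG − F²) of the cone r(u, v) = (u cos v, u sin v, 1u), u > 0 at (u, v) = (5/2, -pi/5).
K = 0

Coefficients of the first fundamental form: E = 2, F = 0, G = u^2.
Coefficients of the second fundamental form: L = 0, M = 0, N = sqrt(2)*u^2/(2*Abs(u)).
Assemble K = (LN − M²)/(EG − F²) = 0. At (u, v) = (5/2, -pi/5): K = 0.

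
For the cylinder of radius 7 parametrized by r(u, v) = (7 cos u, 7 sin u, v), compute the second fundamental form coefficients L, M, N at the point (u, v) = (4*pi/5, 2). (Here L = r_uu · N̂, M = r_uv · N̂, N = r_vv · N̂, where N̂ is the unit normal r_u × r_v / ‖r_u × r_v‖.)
L = -7;  M = 0;  N = 0

Compute the unit normal N̂(u, v) = (cos(u), sin(u), 0), and the second partials r_uu, r_uv, r_vv. Take dot products:
  L(u, v) = r_uu · N̂ = -7,
  M(u, v) = r_uv · N̂ = 0,
  N(u, v) = r_vv · N̂ = 0.
Evaluating at (u, v) = (4*pi/5, 2):
  L = -7, M = 0, N = 0.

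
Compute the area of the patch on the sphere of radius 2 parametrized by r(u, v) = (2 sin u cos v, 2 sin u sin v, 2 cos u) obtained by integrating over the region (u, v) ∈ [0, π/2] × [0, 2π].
Area = 8*pi

Area = ∫∫ √(EG − F²) du dv with √(EG − F²) = 4*Abs(sin(u)). Integrating over [0, π/2] × [0, 2π] gives 8*pi.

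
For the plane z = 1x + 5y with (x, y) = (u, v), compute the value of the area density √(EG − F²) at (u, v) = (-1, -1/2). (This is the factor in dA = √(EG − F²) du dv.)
√(EG − F²)|_{(-1, -1/2)} = 3*sqrt(3)

E = 2, F = 5, G = 26, so EG − F² = 27. Taking the positive square root: √(EG − F²) = 3*sqrt(3). At (u, v) = (-1, -1/2): 3*sqrt(3).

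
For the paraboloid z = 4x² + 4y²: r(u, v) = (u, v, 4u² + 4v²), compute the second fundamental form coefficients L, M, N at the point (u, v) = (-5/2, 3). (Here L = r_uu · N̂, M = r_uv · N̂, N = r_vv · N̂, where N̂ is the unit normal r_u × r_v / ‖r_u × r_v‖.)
L = 8*sqrt(977)/977;  M = 0;  N = 8*sqrt(977)/977

Compute the unit normal N̂(u, v) = (-8*u/sqrt(64*u^2 + 64*v^2 + 1), -8*v/sqrt(64*u^2 + 64*v^2 + 1), 1/sqrt(64*u^2 + 64*v^2 + 1)), and the second partials r_uu, r_uv, r_vv. Take dot products:
  L(u, v) = r_uu · N̂ = 8/sqrt(64*u^2 + 64*v^2 + 1),
  M(u, v) = r_uv · N̂ = 0,
  N(u, v) = r_vv · N̂ = 8/sqrt(64*u^2 + 64*v^2 + 1).
Evaluating at (u, v) = (-5/2, 3):
  L = 8*sqrt(977)/977, M = 0, N = 8*sqrt(977)/977.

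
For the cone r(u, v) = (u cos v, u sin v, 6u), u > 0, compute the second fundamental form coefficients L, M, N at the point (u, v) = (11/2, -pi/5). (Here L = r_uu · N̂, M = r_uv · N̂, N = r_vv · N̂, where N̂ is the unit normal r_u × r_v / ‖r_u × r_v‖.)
L = 0;  M = 0;  N = 33*sqrt(37)/37

Compute the unit normal N̂(u, v) = (-6*sqrt(37)*u*cos(v)/(37*Abs(u)), -6*sqrt(37)*u*sin(v)/(37*Abs(u)), sqrt(37)*u/(37*Abs(u))), and the second partials r_uu, r_uv, r_vv. Take dot products:
  L(u, v) = r_uu · N̂ = 0,
  M(u, v) = r_uv · N̂ = 0,
  N(u, v) = r_vv · N̂ = 6*sqrt(37)*u^2/(37*Abs(u)).
Evaluating at (u, v) = (11/2, -pi/5):
  L = 0, M = 0, N = 33*sqrt(37)/37.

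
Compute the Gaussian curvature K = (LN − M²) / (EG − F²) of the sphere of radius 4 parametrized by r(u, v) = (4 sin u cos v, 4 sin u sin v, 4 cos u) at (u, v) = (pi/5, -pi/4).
K = 1/16

Coefficients of the first fundamental form: E = 16, F = 0, G = 16*sin(u)^2.
Coefficients of the second fundamental form: L = -4*sin(u)/Abs(sin(u)), M = 0, N = -4*sin(u)^3/Abs(sin(u)).
Assemble K = (LN − M²)/(EG − F²) = 1/16. At (u, v) = (pi/5, -pi/4): K = 1/16.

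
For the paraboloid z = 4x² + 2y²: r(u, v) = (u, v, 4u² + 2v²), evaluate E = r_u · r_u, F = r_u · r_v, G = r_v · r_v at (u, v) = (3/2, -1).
E = 145;  F = -48;  G = 17

Partials: r_u = (1, 0, 8*u), r_v = (0, 1, 4*v). As functions of (u, v):
  E = r_u · r_u = 64*u^2 + 1,
  F = r_u · r_v = 32*u*v,
  G = r_v · r_v = 16*v^2 + 1.
Evaluating at (u, v) = (3/2, -1): E = 145, F = -48, G = 17.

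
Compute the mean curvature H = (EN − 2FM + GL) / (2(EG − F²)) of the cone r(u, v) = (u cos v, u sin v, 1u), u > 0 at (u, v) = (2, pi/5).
H = sqrt(2)/8

With E = 2, F = 0, G = u^2, L = 0, M = 0, N = sqrt(2)*u^2/(2*Abs(u)), assemble
  H = (EN − 2FM + GL) / (2(EG − F²)) = sqrt(2)/(4*Abs(u)).
At (u, v) = (2, pi/5): H = sqrt(2)/8.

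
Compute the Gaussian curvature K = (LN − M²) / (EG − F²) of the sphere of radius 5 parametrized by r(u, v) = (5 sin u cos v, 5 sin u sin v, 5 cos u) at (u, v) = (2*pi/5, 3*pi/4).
K = 1/25

Coefficients of the first fundamental form: E = 25, F = 0, G = 25*sin(u)^2.
Coefficients of the second fundamental form: L = -5*sin(u)/Abs(sin(u)), M = 0, N = -5*sin(u)^3/Abs(sin(u)).
Assemble K = (LN − M²)/(EG − F²) = 1/25. At (u, v) = (2*pi/5, 3*pi/4): K = 1/25.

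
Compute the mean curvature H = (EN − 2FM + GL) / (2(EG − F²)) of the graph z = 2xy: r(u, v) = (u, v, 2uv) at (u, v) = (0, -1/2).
H = 0

With E = 4*v^2 + 1, F = 4*u*v, G = 4*u^2 + 1, L = 0, M = 2/sqrt(4*u^2 + 4*v^2 + 1), N = 0, assemble
  H = (EN − 2FM + GL) / (2(EG − F²)) = -8*u*v/(4*u^2 + 4*v^2 + 1)^(3/2).
At (u, v) = (0, -1/2): H = 0.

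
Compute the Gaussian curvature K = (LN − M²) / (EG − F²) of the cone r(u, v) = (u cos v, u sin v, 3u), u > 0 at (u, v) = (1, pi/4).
K = 0

Coefficients of the first fundamental form: E = 10, F = 0, G = u^2.
Coefficients of the second fundamental form: L = 0, M = 0, N = 3*sqrt(10)*u^2/(10*Abs(u)).
Assemble K = (LN − M²)/(EG − F²) = 0. At (u, v) = (1, pi/4): K = 0.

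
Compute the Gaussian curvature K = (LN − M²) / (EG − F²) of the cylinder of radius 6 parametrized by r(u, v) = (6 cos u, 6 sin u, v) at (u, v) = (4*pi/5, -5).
K = 0

Coefficients of the first fundamental form: E = 36, F = 0, G = 1.
Coefficients of the second fundamental form: L = -6, M = 0, N = 0.
Assemble K = (LN − M²)/(EG − F²) = 0. At (u, v) = (4*pi/5, -5): K = 0.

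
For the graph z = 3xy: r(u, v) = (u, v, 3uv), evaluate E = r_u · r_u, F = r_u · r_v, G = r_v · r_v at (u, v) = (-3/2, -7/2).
E = 445/4;  F = 189/4;  G = 85/4

Partials: r_u = (1, 0, 3*v), r_v = (0, 1, 3*u). As functions of (u, v):
  E = r_u · r_u = 9*v^2 + 1,
  F = r_u · r_v = 9*u*v,
  G = r_v · r_v = 9*u^2 + 1.
Evaluating at (u, v) = (-3/2, -7/2): E = 445/4, F = 189/4, G = 85/4.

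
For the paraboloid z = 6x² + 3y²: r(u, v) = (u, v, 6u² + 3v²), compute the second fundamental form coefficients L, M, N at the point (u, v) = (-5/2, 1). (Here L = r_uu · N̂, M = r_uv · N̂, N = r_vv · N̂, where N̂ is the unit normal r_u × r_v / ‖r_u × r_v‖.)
L = 12*sqrt(937)/937;  M = 0;  N = 6*sqrt(937)/937

Compute the unit normal N̂(u, v) = (-12*u/sqrt(144*u^2 + 36*v^2 + 1), -6*v/sqrt(144*u^2 + 36*v^2 + 1), 1/sqrt(144*u^2 + 36*v^2 + 1)), and the second partials r_uu, r_uv, r_vv. Take dot products:
  L(u, v) = r_uu · N̂ = 12/sqrt(144*u^2 + 36*v^2 + 1),
  M(u, v) = r_uv · N̂ = 0,
  N(u, v) = r_vv · N̂ = 6/sqrt(144*u^2 + 36*v^2 + 1).
Evaluating at (u, v) = (-5/2, 1):
  L = 12*sqrt(937)/937, M = 0, N = 6*sqrt(937)/937.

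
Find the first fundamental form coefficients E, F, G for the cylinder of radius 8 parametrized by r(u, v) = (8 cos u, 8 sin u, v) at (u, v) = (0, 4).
E = 64;  F = 0;  G = 1

Partials: r_u = (-8*sin(u), 8*cos(u), 0), r_v = (0, 0, 1). As functions of (u, v):
  E = r_u · r_u = 64,
  F = r_u · r_v = 0,
  G = r_v · r_v = 1.
Evaluating at (u, v) = (0, 4): E = 64, F = 0, G = 1.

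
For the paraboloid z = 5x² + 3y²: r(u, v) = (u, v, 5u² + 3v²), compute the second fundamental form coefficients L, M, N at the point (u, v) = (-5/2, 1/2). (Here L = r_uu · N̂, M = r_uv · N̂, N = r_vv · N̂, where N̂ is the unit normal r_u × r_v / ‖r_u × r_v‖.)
L = 2*sqrt(635)/127;  M = 0;  N = 6*sqrt(635)/635

Compute the unit normal N̂(u, v) = (-10*u/sqrt(100*u^2 + 36*v^2 + 1), -6*v/sqrt(100*u^2 + 36*v^2 + 1), 1/sqrt(100*u^2 + 36*v^2 + 1)), and the second partials r_uu, r_uv, r_vv. Take dot products:
  L(u, v) = r_uu · N̂ = 10/sqrt(100*u^2 + 36*v^2 + 1),
  M(u, v) = r_uv · N̂ = 0,
  N(u, v) = r_vv · N̂ = 6/sqrt(100*u^2 + 36*v^2 + 1).
Evaluating at (u, v) = (-5/2, 1/2):
  L = 2*sqrt(635)/127, M = 0, N = 6*sqrt(635)/635.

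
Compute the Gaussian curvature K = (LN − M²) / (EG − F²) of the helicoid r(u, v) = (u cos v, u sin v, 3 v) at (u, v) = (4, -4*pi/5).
K = -9/625

Coefficients of the first fundamental form: E = 1, F = 0, G = u^2 + 9.
Coefficients of the second fundamental form: L = 0, M = -3/sqrt(u^2 + 9), N = 0.
Assemble K = (LN − M²)/(EG − F²) = -9/(u^2 + 9)^2. At (u, v) = (4, -4*pi/5): K = -9/625.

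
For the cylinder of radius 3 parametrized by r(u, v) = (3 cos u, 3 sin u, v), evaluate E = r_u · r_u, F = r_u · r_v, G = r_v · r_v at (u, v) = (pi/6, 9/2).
E = 9;  F = 0;  G = 1

Partials: r_u = (-3*sin(u), 3*cos(u), 0), r_v = (0, 0, 1). As functions of (u, v):
  E = r_u · r_u = 9,
  F = r_u · r_v = 0,
  G = r_v · r_v = 1.
Evaluating at (u, v) = (pi/6, 9/2): E = 9, F = 0, G = 1.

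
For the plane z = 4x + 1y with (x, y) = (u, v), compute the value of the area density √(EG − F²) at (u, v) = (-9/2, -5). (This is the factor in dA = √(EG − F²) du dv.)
√(EG − F²)|_{(-9/2, -5)} = 3*sqrt(2)

E = 17, F = 4, G = 2, so EG − F² = 18. Taking the positive square root: √(EG − F²) = 3*sqrt(2). At (u, v) = (-9/2, -5): 3*sqrt(2).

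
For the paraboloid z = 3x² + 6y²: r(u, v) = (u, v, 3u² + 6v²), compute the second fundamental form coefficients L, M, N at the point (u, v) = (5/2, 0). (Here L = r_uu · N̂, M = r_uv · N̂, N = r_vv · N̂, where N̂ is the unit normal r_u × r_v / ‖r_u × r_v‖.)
L = 3*sqrt(226)/113;  M = 0;  N = 6*sqrt(226)/113

Compute the unit normal N̂(u, v) = (-6*u/sqrt(36*u^2 + 144*v^2 + 1), -12*v/sqrt(36*u^2 + 144*v^2 + 1), 1/sqrt(36*u^2 + 144*v^2 + 1)), and the second partials r_uu, r_uv, r_vv. Take dot products:
  L(u, v) = r_uu · N̂ = 6/sqrt(36*u^2 + 144*v^2 + 1),
  M(u, v) = r_uv · N̂ = 0,
  N(u, v) = r_vv · N̂ = 12/sqrt(36*u^2 + 144*v^2 + 1).
Evaluating at (u, v) = (5/2, 0):
  L = 3*sqrt(226)/113, M = 0, N = 6*sqrt(226)/113.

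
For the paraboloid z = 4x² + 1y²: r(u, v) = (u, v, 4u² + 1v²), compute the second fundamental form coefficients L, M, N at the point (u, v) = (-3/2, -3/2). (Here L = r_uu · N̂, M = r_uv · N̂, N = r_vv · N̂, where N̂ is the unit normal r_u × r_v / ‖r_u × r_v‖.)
L = 4*sqrt(154)/77;  M = 0;  N = sqrt(154)/77

Compute the unit normal N̂(u, v) = (-8*u/sqrt(64*u^2 + 4*v^2 + 1), -2*v/sqrt(64*u^2 + 4*v^2 + 1), 1/sqrt(64*u^2 + 4*v^2 + 1)), and the second partials r_uu, r_uv, r_vv. Take dot products:
  L(u, v) = r_uu · N̂ = 8/sqrt(64*u^2 + 4*v^2 + 1),
  M(u, v) = r_uv · N̂ = 0,
  N(u, v) = r_vv · N̂ = 2/sqrt(64*u^2 + 4*v^2 + 1).
Evaluating at (u, v) = (-3/2, -3/2):
  L = 4*sqrt(154)/77, M = 0, N = sqrt(154)/77.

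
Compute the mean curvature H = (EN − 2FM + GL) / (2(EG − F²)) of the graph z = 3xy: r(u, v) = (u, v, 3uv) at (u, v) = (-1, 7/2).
H = 756*sqrt(481)/231361

With E = 9*v^2 + 1, F = 9*u*v, G = 9*u^2 + 1, L = 0, M = 3/sqrt(9*u^2 + 9*v^2 + 1), N = 0, assemble
  H = (EN − 2FM + GL) / (2(EG − F²)) = -27*u*v/(9*u^2 + 9*v^2 + 1)^(3/2).
At (u, v) = (-1, 7/2): H = 756*sqrt(481)/231361.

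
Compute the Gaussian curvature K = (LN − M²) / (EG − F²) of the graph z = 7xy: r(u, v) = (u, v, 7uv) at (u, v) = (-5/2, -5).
K = -784/37564641

Coefficients of the first fundamental form: E = 49*v^2 + 1, F = 49*u*v, G = 49*u^2 + 1.
Coefficients of the second fundamental form: L = 0, M = 7/sqrt(49*u^2 + 49*v^2 + 1), N = 0.
Assemble K = (LN − M²)/(EG − F²) = -49/(2401*u^4 + 4802*u^2*v^2 + 98*u^2 + 2401*v^4 + 98*v^2 + 1). At (u, v) = (-5/2, -5): K = -784/37564641.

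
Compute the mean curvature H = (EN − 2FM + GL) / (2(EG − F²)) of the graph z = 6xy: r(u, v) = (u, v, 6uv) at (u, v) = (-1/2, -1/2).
H = -54*sqrt(19)/361

With E = 36*v^2 + 1, F = 36*u*v, G = 36*u^2 + 1, L = 0, M = 6/sqrt(36*u^2 + 36*v^2 + 1), N = 0, assemble
  H = (EN − 2FM + GL) / (2(EG − F²)) = -216*u*v/(36*u^2 + 36*v^2 + 1)^(3/2).
At (u, v) = (-1/2, -1/2): H = -54*sqrt(19)/361.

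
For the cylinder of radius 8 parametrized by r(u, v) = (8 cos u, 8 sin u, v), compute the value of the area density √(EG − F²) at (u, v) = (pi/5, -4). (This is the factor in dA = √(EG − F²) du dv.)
√(EG − F²)|_{(pi/5, -4)} = 8

E = 64, F = 0, G = 1, so EG − F² = 64. Taking the positive square root: √(EG − F²) = 8. At (u, v) = (pi/5, -4): 8.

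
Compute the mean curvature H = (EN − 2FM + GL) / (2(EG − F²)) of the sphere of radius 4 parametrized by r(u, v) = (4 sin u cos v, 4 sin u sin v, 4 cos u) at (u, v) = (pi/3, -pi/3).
H = -1/4

With E = 16, F = 0, G = 16*sin(u)^2, L = -4*sin(u)/Abs(sin(u)), M = 0, N = -4*sin(u)^3/Abs(sin(u)), assemble
  H = (EN − 2FM + GL) / (2(EG − F²)) = -sin(u)/(4*Abs(sin(u))).
At (u, v) = (pi/3, -pi/3): H = -1/4.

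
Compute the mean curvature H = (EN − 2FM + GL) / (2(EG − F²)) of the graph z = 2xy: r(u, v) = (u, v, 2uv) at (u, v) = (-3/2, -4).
H = -12*sqrt(74)/1369

With E = 4*v^2 + 1, F = 4*u*v, G = 4*u^2 + 1, L = 0, M = 2/sqrt(4*u^2 + 4*v^2 + 1), N = 0, assemble
  H = (EN − 2FM + GL) / (2(EG − F²)) = -8*u*v/(4*u^2 + 4*v^2 + 1)^(3/2).
At (u, v) = (-3/2, -4): H = -12*sqrt(74)/1369.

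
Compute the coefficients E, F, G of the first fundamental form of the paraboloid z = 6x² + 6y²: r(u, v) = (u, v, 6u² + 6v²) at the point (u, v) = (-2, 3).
E = 577;  F = -864;  G = 1297

Partials: r_u = (1, 0, 12*u), r_v = (0, 1, 12*v). As functions of (u, v):
  E = r_u · r_u = 144*u^2 + 1,
  F = r_u · r_v = 144*u*v,
  G = r_v · r_v = 144*v^2 + 1.
Evaluating at (u, v) = (-2, 3): E = 577, F = -864, G = 1297.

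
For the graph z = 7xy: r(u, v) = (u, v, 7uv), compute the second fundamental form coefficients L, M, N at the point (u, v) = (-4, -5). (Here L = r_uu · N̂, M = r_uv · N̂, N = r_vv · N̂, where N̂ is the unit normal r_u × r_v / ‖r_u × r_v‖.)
L = 0;  M = 7*sqrt(2010)/2010;  N = 0

Compute the unit normal N̂(u, v) = (-7*v/sqrt(49*u^2 + 49*v^2 + 1), -7*u/sqrt(49*u^2 + 49*v^2 + 1), 1/sqrt(49*u^2 + 49*v^2 + 1)), and the second partials r_uu, r_uv, r_vv. Take dot products:
  L(u, v) = r_uu · N̂ = 0,
  M(u, v) = r_uv · N̂ = 7/sqrt(49*u^2 + 49*v^2 + 1),
  N(u, v) = r_vv · N̂ = 0.
Evaluating at (u, v) = (-4, -5):
  L = 0, M = 7*sqrt(2010)/2010, N = 0.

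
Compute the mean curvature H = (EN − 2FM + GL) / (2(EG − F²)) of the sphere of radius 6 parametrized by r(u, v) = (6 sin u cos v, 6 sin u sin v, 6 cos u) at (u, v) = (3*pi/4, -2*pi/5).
H = -1/6

With E = 36, F = 0, G = 36*sin(u)^2, L = -6*sin(u)/Abs(sin(u)), M = 0, N = -6*sin(u)^3/Abs(sin(u)), assemble
  H = (EN − 2FM + GL) / (2(EG − F²)) = -sin(u)/(6*Abs(sin(u))).
At (u, v) = (3*pi/4, -2*pi/5): H = -1/6.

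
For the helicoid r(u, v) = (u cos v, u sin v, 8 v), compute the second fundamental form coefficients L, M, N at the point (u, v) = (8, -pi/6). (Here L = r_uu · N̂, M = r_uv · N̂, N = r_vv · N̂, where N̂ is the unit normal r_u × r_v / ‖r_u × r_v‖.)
L = 0;  M = -sqrt(2)/2;  N = 0

Compute the unit normal N̂(u, v) = (8*sin(v)/sqrt(u^2 + 64), -8*cos(v)/sqrt(u^2 + 64), u/sqrt(u^2 + 64)), and the second partials r_uu, r_uv, r_vv. Take dot products:
  L(u, v) = r_uu · N̂ = 0,
  M(u, v) = r_uv · N̂ = -8/sqrt(u^2 + 64),
  N(u, v) = r_vv · N̂ = 0.
Evaluating at (u, v) = (8, -pi/6):
  L = 0, M = -sqrt(2)/2, N = 0.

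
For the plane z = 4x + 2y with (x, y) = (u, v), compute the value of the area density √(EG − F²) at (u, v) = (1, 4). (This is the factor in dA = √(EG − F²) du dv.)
√(EG − F²)|_{(1, 4)} = sqrt(21)

E = 17, F = 8, G = 5, so EG − F² = 21. Taking the positive square root: √(EG − F²) = sqrt(21). At (u, v) = (1, 4): sqrt(21).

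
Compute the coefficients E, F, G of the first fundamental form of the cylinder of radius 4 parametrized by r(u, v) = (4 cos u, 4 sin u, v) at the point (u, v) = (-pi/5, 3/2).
E = 16;  F = 0;  G = 1

Partials: r_u = (-4*sin(u), 4*cos(u), 0), r_v = (0, 0, 1). As functions of (u, v):
  E = r_u · r_u = 16,
  F = r_u · r_v = 0,
  G = r_v · r_v = 1.
Evaluating at (u, v) = (-pi/5, 3/2): E = 16, F = 0, G = 1.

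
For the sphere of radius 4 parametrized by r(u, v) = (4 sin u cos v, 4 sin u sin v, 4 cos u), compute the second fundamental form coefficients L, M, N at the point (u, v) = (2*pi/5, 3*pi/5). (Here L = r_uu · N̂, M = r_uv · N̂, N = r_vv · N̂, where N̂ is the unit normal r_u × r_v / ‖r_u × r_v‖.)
L = -4;  M = 0;  N = -5/2 - sqrt(5)/2

Compute the unit normal N̂(u, v) = (sin(u)^2*cos(v)/Abs(sin(u)), sin(u)^2*sin(v)/Abs(sin(u)), sin(2*u)/(2*Abs(sin(u)))), and the second partials r_uu, r_uv, r_vv. Take dot products:
  L(u, v) = r_uu · N̂ = -4*sin(u)/Abs(sin(u)),
  M(u, v) = r_uv · N̂ = 0,
  N(u, v) = r_vv · N̂ = -4*sin(u)^3/Abs(sin(u)).
Evaluating at (u, v) = (2*pi/5, 3*pi/5):
  L = -4, M = 0, N = -5/2 - sqrt(5)/2.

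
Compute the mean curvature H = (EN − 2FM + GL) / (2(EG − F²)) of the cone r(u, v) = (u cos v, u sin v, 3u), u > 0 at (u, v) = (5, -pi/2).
H = 3*sqrt(10)/100

With E = 10, F = 0, G = u^2, L = 0, M = 0, N = 3*sqrt(10)*u^2/(10*Abs(u)), assemble
  H = (EN − 2FM + GL) / (2(EG − F²)) = 3*sqrt(10)/(20*Abs(u)).
At (u, v) = (5, -pi/2): H = 3*sqrt(10)/100.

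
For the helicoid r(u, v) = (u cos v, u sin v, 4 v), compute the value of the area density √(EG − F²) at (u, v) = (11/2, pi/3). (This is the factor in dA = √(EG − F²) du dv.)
√(EG − F²)|_{(11/2, pi/3)} = sqrt(185)/2

E = 1, F = 0, G = u^2 + 16, so EG − F² = u^2 + 16. Taking the positive square root: √(EG − F²) = sqrt(u^2 + 16). At (u, v) = (11/2, pi/3): sqrt(185)/2.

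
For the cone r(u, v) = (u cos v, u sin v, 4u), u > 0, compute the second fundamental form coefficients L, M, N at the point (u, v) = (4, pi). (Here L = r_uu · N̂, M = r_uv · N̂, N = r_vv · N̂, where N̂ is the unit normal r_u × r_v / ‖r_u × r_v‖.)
L = 0;  M = 0;  N = 16*sqrt(17)/17

Compute the unit normal N̂(u, v) = (-4*sqrt(17)*u*cos(v)/(17*Abs(u)), -4*sqrt(17)*u*sin(v)/(17*Abs(u)), sqrt(17)*u/(17*Abs(u))), and the second partials r_uu, r_uv, r_vv. Take dot products:
  L(u, v) = r_uu · N̂ = 0,
  M(u, v) = r_uv · N̂ = 0,
  N(u, v) = r_vv · N̂ = 4*sqrt(17)*u^2/(17*Abs(u)).
Evaluating at (u, v) = (4, pi):
  L = 0, M = 0, N = 16*sqrt(17)/17.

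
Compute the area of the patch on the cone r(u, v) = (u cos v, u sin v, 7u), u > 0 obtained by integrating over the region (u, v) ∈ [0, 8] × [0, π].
Area = 160*sqrt(2)*pi

Area = ∫∫ √(EG − F²) du dv with √(EG − F²) = 5*sqrt(2)*Abs(u). Integrating over [0, 8] × [0, π] gives 160*sqrt(2)*pi.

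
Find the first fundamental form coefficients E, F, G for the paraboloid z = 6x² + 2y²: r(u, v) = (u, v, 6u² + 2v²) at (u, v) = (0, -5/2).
E = 1;  F = 0;  G = 101

Partials: r_u = (1, 0, 12*u), r_v = (0, 1, 4*v). As functions of (u, v):
  E = r_u · r_u = 144*u^2 + 1,
  F = r_u · r_v = 48*u*v,
  G = r_v · r_v = 16*v^2 + 1.
Evaluating at (u, v) = (0, -5/2): E = 1, F = 0, G = 101.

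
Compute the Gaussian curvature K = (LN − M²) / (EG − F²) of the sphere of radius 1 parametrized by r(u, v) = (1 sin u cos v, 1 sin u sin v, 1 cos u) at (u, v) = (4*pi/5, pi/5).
K = 1

Coefficients of the first fundamental form: E = 1, F = 0, G = sin(u)^2.
Coefficients of the second fundamental form: L = -sin(u)/Abs(sin(u)), M = 0, N = -sin(u)^3/Abs(sin(u)).
Assemble K = (LN − M²)/(EG − F²) = 1. At (u, v) = (4*pi/5, pi/5): K = 1.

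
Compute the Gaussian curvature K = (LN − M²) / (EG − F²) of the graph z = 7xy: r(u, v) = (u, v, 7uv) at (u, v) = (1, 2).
K = -49/60516

Coefficients of the first fundamental form: E = 49*v^2 + 1, F = 49*u*v, G = 49*u^2 + 1.
Coefficients of the second fundamental form: L = 0, M = 7/sqrt(49*u^2 + 49*v^2 + 1), N = 0.
Assemble K = (LN − M²)/(EG − F²) = -49/(2401*u^4 + 4802*u^2*v^2 + 98*u^2 + 2401*v^4 + 98*v^2 + 1). At (u, v) = (1, 2): K = -49/60516.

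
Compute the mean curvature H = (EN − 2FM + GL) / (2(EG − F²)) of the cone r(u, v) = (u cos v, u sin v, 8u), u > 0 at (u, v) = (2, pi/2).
H = 2*sqrt(65)/65

With E = 65, F = 0, G = u^2, L = 0, M = 0, N = 8*sqrt(65)*u^2/(65*Abs(u)), assemble
  H = (EN − 2FM + GL) / (2(EG − F²)) = 4*sqrt(65)/(65*Abs(u)).
At (u, v) = (2, pi/2): H = 2*sqrt(65)/65.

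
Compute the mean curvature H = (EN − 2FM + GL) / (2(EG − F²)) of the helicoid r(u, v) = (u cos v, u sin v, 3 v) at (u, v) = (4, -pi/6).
H = 0

With E = 1, F = 0, G = u^2 + 9, L = 0, M = -3/sqrt(u^2 + 9), N = 0, assemble
  H = (EN − 2FM + GL) / (2(EG − F²)) = 0.
At (u, v) = (4, -pi/6): H = 0.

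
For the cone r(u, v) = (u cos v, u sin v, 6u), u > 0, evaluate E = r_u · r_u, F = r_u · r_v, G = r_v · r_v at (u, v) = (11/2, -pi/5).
E = 37;  F = 0;  G = 121/4

Partials: r_u = (cos(v), sin(v), 6), r_v = (-u*sin(v), u*cos(v), 0). As functions of (u, v):
  E = r_u · r_u = 37,
  F = r_u · r_v = 0,
  G = r_v · r_v = u^2.
Evaluating at (u, v) = (11/2, -pi/5): E = 37, F = 0, G = 121/4.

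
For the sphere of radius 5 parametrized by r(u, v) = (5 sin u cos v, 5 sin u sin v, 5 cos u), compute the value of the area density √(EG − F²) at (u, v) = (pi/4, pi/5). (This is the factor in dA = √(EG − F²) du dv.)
√(EG − F²)|_{(pi/4, pi/5)} = 25*sqrt(2)/2

E = 25, F = 0, G = 25*sin(u)^2, so EG − F² = 625*sin(u)^2. Taking the positive square root: √(EG − F²) = 25*Abs(sin(u)). At (u, v) = (pi/4, pi/5): 25*sqrt(2)/2.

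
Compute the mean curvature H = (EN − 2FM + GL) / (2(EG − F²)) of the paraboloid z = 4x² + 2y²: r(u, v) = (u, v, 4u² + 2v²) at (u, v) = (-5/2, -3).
H = 1382*sqrt(545)/297025

With E = 64*u^2 + 1, F = 32*u*v, G = 16*v^2 + 1, L = 8/sqrt(64*u^2 + 16*v^2 + 1), M = 0, N = 4/sqrt(64*u^2 + 16*v^2 + 1), assemble
  H = (EN − 2FM + GL) / (2(EG − F²)) = 2*(64*u^2 + 32*v^2 + 3)/(64*u^2 + 16*v^2 + 1)^(3/2).
At (u, v) = (-5/2, -3): H = 1382*sqrt(545)/297025.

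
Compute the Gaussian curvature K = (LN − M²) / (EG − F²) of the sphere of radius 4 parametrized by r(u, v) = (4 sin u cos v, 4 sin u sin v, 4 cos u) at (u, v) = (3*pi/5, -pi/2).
K = 1/16

Coefficients of the first fundamental form: E = 16, F = 0, G = 16*sin(u)^2.
Coefficients of the second fundamental form: L = -4*sin(u)/Abs(sin(u)), M = 0, N = -4*sin(u)^3/Abs(sin(u)).
Assemble K = (LN − M²)/(EG − F²) = 1/16. At (u, v) = (3*pi/5, -pi/2): K = 1/16.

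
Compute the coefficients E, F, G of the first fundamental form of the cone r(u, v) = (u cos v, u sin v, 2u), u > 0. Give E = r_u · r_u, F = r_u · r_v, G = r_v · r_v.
E = 5;  F = 0;  G = u^2

Compute partials: r_u = (cos(v), sin(v), 2), r_v = (-u*sin(v), u*cos(v), 0). Then
  E = r_u · r_u = 5,
  F = r_u · r_v = 0,
  G = r_v · r_v = u^2.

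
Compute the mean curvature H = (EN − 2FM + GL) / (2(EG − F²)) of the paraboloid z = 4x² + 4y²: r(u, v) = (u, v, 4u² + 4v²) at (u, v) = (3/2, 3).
H = 2888*sqrt(721)/519841

With E = 64*u^2 + 1, F = 64*u*v, G = 64*v^2 + 1, L = 8/sqrt(64*u^2 + 64*v^2 + 1), M = 0, N = 8/sqrt(64*u^2 + 64*v^2 + 1), assemble
  H = (EN − 2FM + GL) / (2(EG − F²)) = 8*(32*u^2 + 32*v^2 + 1)/(64*u^2 + 64*v^2 + 1)^(3/2).
At (u, v) = (3/2, 3): H = 2888*sqrt(721)/519841.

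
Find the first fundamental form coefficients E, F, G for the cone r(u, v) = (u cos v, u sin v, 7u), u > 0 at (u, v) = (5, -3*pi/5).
E = 50;  F = 0;  G = 25

Partials: r_u = (cos(v), sin(v), 7), r_v = (-u*sin(v), u*cos(v), 0). As functions of (u, v):
  E = r_u · r_u = 50,
  F = r_u · r_v = 0,
  G = r_v · r_v = u^2.
Evaluating at (u, v) = (5, -3*pi/5): E = 50, F = 0, G = 25.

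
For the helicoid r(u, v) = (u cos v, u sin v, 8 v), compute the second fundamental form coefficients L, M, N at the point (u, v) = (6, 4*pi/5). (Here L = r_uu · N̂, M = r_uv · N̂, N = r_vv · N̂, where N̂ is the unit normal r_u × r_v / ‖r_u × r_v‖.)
L = 0;  M = -4/5;  N = 0

Compute the unit normal N̂(u, v) = (8*sin(v)/sqrt(u^2 + 64), -8*cos(v)/sqrt(u^2 + 64), u/sqrt(u^2 + 64)), and the second partials r_uu, r_uv, r_vv. Take dot products:
  L(u, v) = r_uu · N̂ = 0,
  M(u, v) = r_uv · N̂ = -8/sqrt(u^2 + 64),
  N(u, v) = r_vv · N̂ = 0.
Evaluating at (u, v) = (6, 4*pi/5):
  L = 0, M = -4/5, N = 0.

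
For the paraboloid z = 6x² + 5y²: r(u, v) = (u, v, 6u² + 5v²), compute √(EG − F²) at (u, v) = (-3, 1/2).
√(EG − F²)|_{(-3, 1/2)} = sqrt(1322)

E = 144*u^2 + 1, F = 120*u*v, G = 100*v^2 + 1; EG − F² = 144*u^2 + 100*v^2 + 1; √(EG − F²) = sqrt(144*u^2 + 100*v^2 + 1). At the given point: sqrt(1322).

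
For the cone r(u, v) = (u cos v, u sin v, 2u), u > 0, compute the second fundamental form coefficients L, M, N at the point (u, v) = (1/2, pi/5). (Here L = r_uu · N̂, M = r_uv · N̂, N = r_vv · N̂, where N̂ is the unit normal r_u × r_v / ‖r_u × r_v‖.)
L = 0;  M = 0;  N = sqrt(5)/5

Compute the unit normal N̂(u, v) = (-2*sqrt(5)*u*cos(v)/(5*Abs(u)), -2*sqrt(5)*u*sin(v)/(5*Abs(u)), sqrt(5)*u/(5*Abs(u))), and the second partials r_uu, r_uv, r_vv. Take dot products:
  L(u, v) = r_uu · N̂ = 0,
  M(u, v) = r_uv · N̂ = 0,
  N(u, v) = r_vv · N̂ = 2*sqrt(5)*u^2/(5*Abs(u)).
Evaluating at (u, v) = (1/2, pi/5):
  L = 0, M = 0, N = sqrt(5)/5.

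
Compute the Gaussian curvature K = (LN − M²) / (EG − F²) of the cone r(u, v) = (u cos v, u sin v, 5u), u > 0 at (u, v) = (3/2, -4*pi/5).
K = 0

Coefficients of the first fundamental form: E = 26, F = 0, G = u^2.
Coefficients of the second fundamental form: L = 0, M = 0, N = 5*sqrt(26)*u^2/(26*Abs(u)).
Assemble K = (LN − M²)/(EG − F²) = 0. At (u, v) = (3/2, -4*pi/5): K = 0.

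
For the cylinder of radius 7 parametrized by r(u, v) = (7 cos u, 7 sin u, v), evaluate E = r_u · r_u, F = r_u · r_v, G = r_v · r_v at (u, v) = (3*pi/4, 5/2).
E = 49;  F = 0;  G = 1

Partials: r_u = (-7*sin(u), 7*cos(u), 0), r_v = (0, 0, 1). As functions of (u, v):
  E = r_u · r_u = 49,
  F = r_u · r_v = 0,
  G = r_v · r_v = 1.
Evaluating at (u, v) = (3*pi/4, 5/2): E = 49, F = 0, G = 1.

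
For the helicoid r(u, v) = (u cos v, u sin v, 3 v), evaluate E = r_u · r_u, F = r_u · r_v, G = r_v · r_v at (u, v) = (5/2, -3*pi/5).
E = 1;  F = 0;  G = 61/4

Partials: r_u = (cos(v), sin(v), 0), r_v = (-u*sin(v), u*cos(v), 3). As functions of (u, v):
  E = r_u · r_u = 1,
  F = r_u · r_v = 0,
  G = r_v · r_v = u^2 + 9.
Evaluating at (u, v) = (5/2, -3*pi/5): E = 1, F = 0, G = 61/4.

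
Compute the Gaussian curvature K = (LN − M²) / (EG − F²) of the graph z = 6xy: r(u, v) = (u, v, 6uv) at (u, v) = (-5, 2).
K = -36/1092025

Coefficients of the first fundamental form: E = 36*v^2 + 1, F = 36*u*v, G = 36*u^2 + 1.
Coefficients of the second fundamental form: L = 0, M = 6/sqrt(36*u^2 + 36*v^2 + 1), N = 0.
Assemble K = (LN − M²)/(EG − F²) = -36/(1296*u^4 + 2592*u^2*v^2 + 72*u^2 + 1296*v^4 + 72*v^2 + 1). At (u, v) = (-5, 2): K = -36/1092025.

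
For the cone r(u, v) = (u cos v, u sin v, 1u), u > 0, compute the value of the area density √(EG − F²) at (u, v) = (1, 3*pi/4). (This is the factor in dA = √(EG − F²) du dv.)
√(EG − F²)|_{(1, 3*pi/4)} = sqrt(2)

E = 2, F = 0, G = u^2, so EG − F² = 2*u^2. Taking the positive square root: √(EG − F²) = sqrt(2)*Abs(u). At (u, v) = (1, 3*pi/4): sqrt(2).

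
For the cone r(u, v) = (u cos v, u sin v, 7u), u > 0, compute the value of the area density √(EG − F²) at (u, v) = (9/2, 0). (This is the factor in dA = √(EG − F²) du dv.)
√(EG − F²)|_{(9/2, 0)} = 45*sqrt(2)/2

E = 50, F = 0, G = u^2, so EG − F² = 50*u^2. Taking the positive square root: √(EG − F²) = 5*sqrt(2)*Abs(u). At (u, v) = (9/2, 0): 45*sqrt(2)/2.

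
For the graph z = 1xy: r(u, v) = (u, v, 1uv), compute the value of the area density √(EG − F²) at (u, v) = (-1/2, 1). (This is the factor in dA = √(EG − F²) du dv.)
√(EG − F²)|_{(-1/2, 1)} = 3/2

E = v^2 + 1, F = u*v, G = u^2 + 1, so EG − F² = u^2 + v^2 + 1. Taking the positive square root: √(EG − F²) = sqrt(u^2 + v^2 + 1). At (u, v) = (-1/2, 1): 3/2.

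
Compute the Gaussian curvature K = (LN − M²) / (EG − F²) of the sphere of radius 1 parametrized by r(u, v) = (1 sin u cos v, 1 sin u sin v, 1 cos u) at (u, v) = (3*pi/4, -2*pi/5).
K = 1

Coefficients of the first fundamental form: E = 1, F = 0, G = sin(u)^2.
Coefficients of the second fundamental form: L = -sin(u)/Abs(sin(u)), M = 0, N = -sin(u)^3/Abs(sin(u)).
Assemble K = (LN − M²)/(EG − F²) = 1. At (u, v) = (3*pi/4, -2*pi/5): K = 1.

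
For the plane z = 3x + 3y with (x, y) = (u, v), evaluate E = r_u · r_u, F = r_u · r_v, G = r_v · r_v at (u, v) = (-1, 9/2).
E = 10;  F = 9;  G = 10

Partials: r_u = (1, 0, 3), r_v = (0, 1, 3). As functions of (u, v):
  E = r_u · r_u = 10,
  F = r_u · r_v = 9,
  G = r_v · r_v = 10.
Evaluating at (u, v) = (-1, 9/2): E = 10, F = 9, G = 10.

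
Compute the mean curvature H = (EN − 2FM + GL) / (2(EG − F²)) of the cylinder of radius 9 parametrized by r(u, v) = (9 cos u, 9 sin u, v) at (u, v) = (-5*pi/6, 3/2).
H = -1/18

With E = 81, F = 0, G = 1, L = -9, M = 0, N = 0, assemble
  H = (EN − 2FM + GL) / (2(EG − F²)) = -1/18.
At (u, v) = (-5*pi/6, 3/2): H = -1/18.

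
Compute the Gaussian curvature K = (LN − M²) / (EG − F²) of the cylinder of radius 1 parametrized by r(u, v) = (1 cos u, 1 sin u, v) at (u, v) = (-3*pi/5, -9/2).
K = 0

Coefficients of the first fundamental form: E = 1, F = 0, G = 1.
Coefficients of the second fundamental form: L = -1, M = 0, N = 0.
Assemble K = (LN − M²)/(EG − F²) = 0. At (u, v) = (-3*pi/5, -9/2): K = 0.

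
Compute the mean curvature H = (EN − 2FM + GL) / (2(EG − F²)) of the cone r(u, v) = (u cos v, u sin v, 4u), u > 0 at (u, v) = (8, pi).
H = sqrt(17)/68

With E = 17, F = 0, G = u^2, L = 0, M = 0, N = 4*sqrt(17)*u^2/(17*Abs(u)), assemble
  H = (EN − 2FM + GL) / (2(EG − F²)) = 2*sqrt(17)/(17*Abs(u)).
At (u, v) = (8, pi): H = sqrt(17)/68.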